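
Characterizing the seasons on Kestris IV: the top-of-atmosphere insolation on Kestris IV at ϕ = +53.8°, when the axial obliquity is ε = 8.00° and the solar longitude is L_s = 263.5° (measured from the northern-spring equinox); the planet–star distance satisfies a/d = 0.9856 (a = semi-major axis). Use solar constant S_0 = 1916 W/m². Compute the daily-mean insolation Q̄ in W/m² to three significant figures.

Solar declination: sin δ = sin ε · sin L_s = sin 8.00° × sin 263.5° = -0.13828, so δ = -7.948°.
cos h₀ = −tan(+53.8°) tan(-7.948°) = 0.1908, h₀ = 1.3789 rad.
Bracket: h₀ sin ϕ sin δ + cos ϕ cos δ sin h₀ = 1.3789×0.80696×-0.13828 + 0.59061×0.99039×0.98164 = -0.153867 + 0.574195 = 0.420328.
Inverse-square distance factor (a/d)² = 0.9856² = 0.971407.
Q̄ = (S_0/π) × 0.971407 × [bracket] = (1916/π) × 0.971407 × 0.420328 = 249.0 W/m².

Q̄ ≈ 249 W/m²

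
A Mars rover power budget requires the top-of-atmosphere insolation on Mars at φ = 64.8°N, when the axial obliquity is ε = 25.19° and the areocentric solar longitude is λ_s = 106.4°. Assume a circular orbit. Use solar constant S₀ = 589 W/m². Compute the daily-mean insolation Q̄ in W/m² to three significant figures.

sin δ = sin 25.19° × sin 106.4° = 0.40830, so δ = +24.098°.
cos H₀ = −tan(+64.8°) tan(+24.098°) = -0.9505, H₀ = 2.8257 rad.
Bracket: H₀ sin φ sin δ + cos φ cos δ sin H₀ = 2.8257×0.90483×0.40830 + 0.42578×0.91285×0.31062 = 1.043933 + 0.120730 = 1.164663.
Q̄ = (S₀/π) × [bracket] = (589/π) × 1.164663 = 218.4 W/m².

Q̄ ≈ 218 W/m²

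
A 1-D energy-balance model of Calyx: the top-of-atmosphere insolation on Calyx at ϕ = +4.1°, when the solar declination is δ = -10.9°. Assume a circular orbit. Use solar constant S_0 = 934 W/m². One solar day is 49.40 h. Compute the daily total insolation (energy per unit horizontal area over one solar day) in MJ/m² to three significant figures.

50.7 MJ/m²

cos h₀ = −tan(+4.1°) tan(-10.900°) = 0.0138, h₀ = 1.5570 rad.
Bracket: h₀ sin ϕ sin δ + cos ϕ cos δ sin h₀ = 1.5570×0.07150×-0.18910 + 0.99744×0.98196×0.99990 = -0.021052 + 0.979348 = 0.958296.
Q̄ = (S_0/π) × [bracket] = (934/π) × 0.958296 = 284.90 W/m².
Daily total = Q̄ × 49.40 h × 3600 s/h = 284.90 × 49.40 × 3600 / 10⁶ = 50.67 MJ/m².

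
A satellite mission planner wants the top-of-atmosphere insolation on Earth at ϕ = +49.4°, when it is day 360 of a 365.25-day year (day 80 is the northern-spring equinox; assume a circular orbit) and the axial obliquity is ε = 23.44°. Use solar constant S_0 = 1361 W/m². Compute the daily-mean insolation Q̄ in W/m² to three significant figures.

Solar longitude: L_s = 360° × (360 − 80)/365.25 = 275.975°.
sin δ = sin 23.44° × sin 275.975° = -0.39563, so δ = -23.305°.
cos h₀ = −tan(+49.4°) tan(-23.305°) = 0.5026, h₀ = 1.0442 rad.
Bracket: h₀ sin ϕ sin δ + cos ϕ cos δ sin h₀ = 1.0442×0.75927×-0.39563 + 0.65077×0.91841×0.86452 = -0.313667 + 0.516701 = 0.203034.
Q̄ = (S_0/π) × [bracket] = (1361/π) × 0.203034 = 87.96 W/m².

Q̄ ≈ 88.0 W/m²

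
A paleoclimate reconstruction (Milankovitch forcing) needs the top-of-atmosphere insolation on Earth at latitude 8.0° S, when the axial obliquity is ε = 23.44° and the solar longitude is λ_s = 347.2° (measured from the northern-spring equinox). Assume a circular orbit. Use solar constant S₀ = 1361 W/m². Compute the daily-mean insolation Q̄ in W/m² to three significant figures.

Solar declination: sin δ = sin ε · sin λ_s = sin 23.44° × sin 347.2° = -0.08813, so δ = -5.056°.
cos H₀ = −tan(-8.0°) tan(-5.056°) = -0.0124, H₀ = 1.5832 rad.
Bracket: H₀ sin φ sin δ + cos φ cos δ sin H₀ = 1.5832×-0.13917×-0.08813 + 0.99027×0.99611×0.99992 = 0.019418 + 0.986339 = 1.005757.
Q̄ = (S₀/π) × [bracket] = (1361/π) × 1.005757 = 435.7 W/m².

Q̄ ≈ 436 W/m²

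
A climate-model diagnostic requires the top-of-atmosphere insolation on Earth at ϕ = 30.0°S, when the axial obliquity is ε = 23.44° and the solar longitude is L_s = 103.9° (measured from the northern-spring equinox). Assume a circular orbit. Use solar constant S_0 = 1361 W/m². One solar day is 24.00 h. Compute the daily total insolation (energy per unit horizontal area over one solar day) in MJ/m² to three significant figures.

19.4 MJ/m²

Solar declination: sin δ = sin ε · sin L_s = sin 23.44° × sin 103.9° = 0.38614, so δ = +22.715°.
cos h₀ = −tan(-30.0°) tan(+22.715°) = 0.2417, h₀ = 1.3267 rad.
Bracket: h₀ sin ϕ sin δ + cos ϕ cos δ sin h₀ = 1.3267×-0.50000×0.38614 + 0.86603×0.92244×0.97036 = -0.256146 + 0.775182 = 0.519036.
Q̄ = (S_0/π) × [bracket] = (1361/π) × 0.519036 = 224.86 W/m².
Daily total = Q̄ × 24.00 h × 3600 s/h = 224.86 × 24.00 × 3600 / 10⁶ = 19.43 MJ/m².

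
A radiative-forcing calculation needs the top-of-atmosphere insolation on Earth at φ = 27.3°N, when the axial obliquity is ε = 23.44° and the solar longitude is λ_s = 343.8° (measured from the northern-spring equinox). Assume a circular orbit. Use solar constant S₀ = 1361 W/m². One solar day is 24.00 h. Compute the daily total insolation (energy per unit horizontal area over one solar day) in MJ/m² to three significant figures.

Solar declination: sin δ = sin ε · sin λ_s = sin 23.44° × sin 343.8° = -0.11098, so δ = -6.372°.
cos H₀ = −tan(+27.3°) tan(-6.372°) = 0.0576, H₀ = 1.5131 rad.
Bracket: H₀ sin φ sin δ + cos φ cos δ sin H₀ = 1.5131×0.45865×-0.11098 + 0.88862×0.99382×0.99834 = -0.077018 + 0.881662 = 0.804644.
Q̄ = (S₀/π) × [bracket] = (1361/π) × 0.804644 = 348.59 W/m².
Daily total = Q̄ × 24.00 h × 3600 s/h = 348.59 × 24.00 × 3600 / 10⁶ = 30.12 MJ/m².

30.1 MJ/m²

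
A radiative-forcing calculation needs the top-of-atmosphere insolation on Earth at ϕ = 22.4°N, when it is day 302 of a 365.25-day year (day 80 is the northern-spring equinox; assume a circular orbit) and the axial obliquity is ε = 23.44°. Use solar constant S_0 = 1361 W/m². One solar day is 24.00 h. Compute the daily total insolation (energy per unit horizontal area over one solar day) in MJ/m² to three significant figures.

28.1 MJ/m²

Solar longitude: L_s = 360° × (302 − 80)/365.25 = 218.809°.
sin δ = sin 23.44° × sin 218.809° = -0.24930, so δ = -14.436°.
cos h₀ = −tan(+22.4°) tan(-14.436°) = 0.1061, h₀ = 1.4645 rad.
Bracket: h₀ sin ϕ sin δ + cos ϕ cos δ sin h₀ = 1.4645×0.38107×-0.24930 + 0.92455×0.96843×0.99435 = -0.139129 + 0.890303 = 0.751174.
Q̄ = (S_0/π) × [bracket] = (1361/π) × 0.751174 = 325.42 W/m².
Daily total = Q̄ × 24.00 h × 3600 s/h = 325.42 × 24.00 × 3600 / 10⁶ = 28.12 MJ/m².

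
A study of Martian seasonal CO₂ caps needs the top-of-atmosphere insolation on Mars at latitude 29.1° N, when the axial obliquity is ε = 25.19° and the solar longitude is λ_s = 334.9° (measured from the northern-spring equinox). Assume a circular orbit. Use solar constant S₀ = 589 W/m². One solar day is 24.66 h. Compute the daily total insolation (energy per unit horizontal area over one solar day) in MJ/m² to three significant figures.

12.1 MJ/m²

Solar declination: sin δ = sin ε · sin λ_s = sin 25.19° × sin 334.9° = -0.18055, so δ = -10.402°.
cos H₀ = −tan(+29.1°) tan(-10.402°) = 0.1022, H₀ = 1.4684 rad.
Bracket: H₀ sin φ sin δ + cos φ cos δ sin H₀ = 1.4684×0.48634×-0.18055 + 0.87377×0.98357×0.99477 = -0.128938 + 0.854919 = 0.725981.
Q̄ = (S₀/π) × [bracket] = (589/π) × 0.725981 = 136.11 W/m².
Daily total = Q̄ × 24.66 h × 3600 s/h = 136.11 × 24.66 × 3600 / 10⁶ = 12.08 MJ/m².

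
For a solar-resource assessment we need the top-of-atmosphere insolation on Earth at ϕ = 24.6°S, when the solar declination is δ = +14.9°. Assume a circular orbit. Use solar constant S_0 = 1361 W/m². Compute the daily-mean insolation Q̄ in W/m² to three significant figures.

Q̄ ≈ 311 W/m²

cos h₀ = −tan(-24.6°) tan(+14.900°) = 0.1218, h₀ = 1.4487 rad.
Bracket: h₀ sin ϕ sin δ + cos ϕ cos δ sin h₀ = 1.4487×-0.41628×0.25713 + 0.90924×0.96638×0.99255 = -0.155066 + 0.872125 = 0.717059.
Q̄ = (S_0/π) × [bracket] = (1361/π) × 0.717059 = 310.6 W/m².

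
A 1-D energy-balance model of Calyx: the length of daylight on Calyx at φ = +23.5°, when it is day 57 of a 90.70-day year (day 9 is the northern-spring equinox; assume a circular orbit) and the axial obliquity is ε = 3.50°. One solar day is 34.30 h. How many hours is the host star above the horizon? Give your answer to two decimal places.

17.10 h

Solar longitude: λ_s = 360° × (57 − 9)/90.70 = 190.518°.
sin δ = sin 3.50° × sin 190.518° = -0.01114, so δ = -0.639°.
cos H₀ = −tan φ · tan δ = −tan(+23.5°) × tan(-0.639°) = 0.0048, so H₀ = 1.5660 rad = 89.72°.
Daylight = 2H₀/(2π) × 34.30 h = (1.5660/π) × 34.30 = 17.10 h.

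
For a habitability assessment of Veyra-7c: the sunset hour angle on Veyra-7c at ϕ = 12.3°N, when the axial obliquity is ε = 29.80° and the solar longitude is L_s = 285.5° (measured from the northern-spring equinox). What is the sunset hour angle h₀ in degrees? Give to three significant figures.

h₀ = 83.2°

Solar declination: sin δ = sin ε · sin L_s = sin 29.80° × sin 285.5° = -0.47890, so δ = -28.614°.
cos h₀ = −tan ϕ · tan δ = −tan(+12.3°) × tan(-28.614°) = 0.1189, so h₀ = 1.4516 rad = 83.17°.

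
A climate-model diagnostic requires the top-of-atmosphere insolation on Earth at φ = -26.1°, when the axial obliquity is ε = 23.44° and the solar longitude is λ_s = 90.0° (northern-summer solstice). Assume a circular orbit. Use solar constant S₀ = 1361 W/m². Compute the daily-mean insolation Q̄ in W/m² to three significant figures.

Q̄ ≈ 246 W/m²

Solar declination: sin δ = sin ε · sin λ_s = sin 23.44° × sin 90.0° = 0.39779, so δ = +23.440°.
cos H₀ = −tan(-26.1°) tan(+23.440°) = 0.2124, H₀ = 1.3568 rad.
Bracket: H₀ sin φ sin δ + cos φ cos δ sin H₀ = 1.3568×-0.43994×0.39779 + 0.89803×0.91748×0.97718 = -0.237445 + 0.805123 = 0.567678.
Q̄ = (S₀/π) × [bracket] = (1361/π) × 0.567678 = 245.9 W/m².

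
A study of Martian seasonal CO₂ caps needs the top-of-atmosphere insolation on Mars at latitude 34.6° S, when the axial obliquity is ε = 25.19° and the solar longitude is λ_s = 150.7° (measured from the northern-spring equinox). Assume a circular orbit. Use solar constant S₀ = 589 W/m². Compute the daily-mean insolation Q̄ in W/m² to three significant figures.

Q̄ ≈ 118 W/m²

Solar declination: sin δ = sin ε · sin λ_s = sin 25.19° × sin 150.7° = 0.20829, so δ = +12.022°.
cos H₀ = −tan(-34.6°) tan(+12.022°) = 0.1469, H₀ = 1.4233 rad.
Bracket: H₀ sin φ sin δ + cos φ cos δ sin H₀ = 1.4233×-0.56784×0.20829 + 0.82314×0.97807×0.98915 = -0.168341 + 0.796353 = 0.628012.
Q̄ = (S₀/π) × [bracket] = (589/π) × 0.628012 = 117.7 W/m².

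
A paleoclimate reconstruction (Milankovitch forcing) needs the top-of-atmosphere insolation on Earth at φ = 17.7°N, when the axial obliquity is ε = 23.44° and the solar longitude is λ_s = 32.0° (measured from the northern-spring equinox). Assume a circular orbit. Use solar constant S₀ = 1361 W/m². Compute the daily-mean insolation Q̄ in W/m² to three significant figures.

Q̄ ≈ 448 W/m²

Solar declination: sin δ = sin ε · sin λ_s = sin 23.44° × sin 32.0° = 0.21080, so δ = +12.169°.
cos H₀ = −tan(+17.7°) tan(+12.169°) = -0.0688, H₀ = 1.6397 rad.
Bracket: H₀ sin φ sin δ + cos φ cos δ sin H₀ = 1.6397×0.30403×0.21080 + 0.95266×0.97753×0.99763 = 0.105088 + 0.929047 = 1.034135.
Q̄ = (S₀/π) × [bracket] = (1361/π) × 1.034135 = 448.0 W/m².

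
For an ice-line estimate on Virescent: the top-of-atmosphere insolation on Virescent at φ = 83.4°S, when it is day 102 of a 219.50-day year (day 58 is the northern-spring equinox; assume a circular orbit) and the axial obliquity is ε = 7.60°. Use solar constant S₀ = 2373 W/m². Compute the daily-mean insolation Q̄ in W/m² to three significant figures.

Solar longitude: λ_s = 360° × (102 − 58)/219.50 = 72.164°.
sin δ = sin 7.60° × sin 72.164° = 0.12590, so δ = +7.233°.
cos H₀ = −tan(-83.4°) tan(+7.233°) = 1.0968 ≥ 1 ⇒ polar night, H₀ = 0 and Q̄ = 0.

Q̄ ≈ 0.00 W/m²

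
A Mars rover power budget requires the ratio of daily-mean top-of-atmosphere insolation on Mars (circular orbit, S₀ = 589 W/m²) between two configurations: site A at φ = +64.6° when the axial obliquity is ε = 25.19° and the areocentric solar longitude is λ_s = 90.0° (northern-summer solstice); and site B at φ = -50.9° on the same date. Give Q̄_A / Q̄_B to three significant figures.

Q̄_A / Q̄_B ≈ 8.03

— Configuration A (φ=+64.6°):
sin δ = sin 25.19° × sin 90.0° = 0.42562, so δ = +25.190°.
cos H₀ = −tan(+64.6°) tan(+25.190°) = -0.9906, H₀ = 3.0041 rad.
Bracket: H₀ sin φ sin δ + cos φ cos δ sin H₀ = 3.0041×0.90334×0.42562 + 0.42894×0.90490×0.13710 = 1.155015 + 0.053215 = 1.208230.
Q̄ = (S₀/π) × [bracket] = (589/π) × 1.208230 = 226.52 W/m².
— Configuration B (φ=-50.9°):
cos H₀ = −tan(-50.9°) tan(+25.190°) = 0.5788, H₀ = 0.9536 rad.
Bracket: H₀ sin φ sin δ + cos φ cos δ sin H₀ = 0.9536×-0.77605×0.42562 + 0.63068×0.90490×0.81549 = -0.314976 + 0.465402 = 0.150426.
Q̄ = (S₀/π) × [bracket] = (589/π) × 0.150426 = 28.203 W/m².
Ratio Q̄_A / Q̄_B = 226.52 / 28.203 = 8.032.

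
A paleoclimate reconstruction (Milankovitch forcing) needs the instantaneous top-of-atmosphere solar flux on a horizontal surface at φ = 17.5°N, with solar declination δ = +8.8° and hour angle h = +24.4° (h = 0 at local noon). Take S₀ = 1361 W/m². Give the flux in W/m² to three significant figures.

cos θ_z = sin φ sin δ + cos φ cos δ cos h = 0.046004 + 0.858310 = 0.904314.
Flux = S₀ · cos θ_z = 1361 × 0.904314 = 1231 W/m².

1.23e+03 W/m²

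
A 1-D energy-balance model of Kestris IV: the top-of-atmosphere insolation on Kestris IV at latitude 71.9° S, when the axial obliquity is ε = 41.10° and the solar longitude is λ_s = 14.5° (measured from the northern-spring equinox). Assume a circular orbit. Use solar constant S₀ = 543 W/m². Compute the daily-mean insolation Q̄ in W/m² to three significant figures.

Q̄ ≈ 17.6 W/m²

Solar declination: sin δ = sin ε · sin λ_s = sin 41.10° × sin 14.5° = 0.16459, so δ = +9.474°.
cos H₀ = −tan(-71.9°) tan(+9.474°) = 0.5105, H₀ = 1.0350 rad.
Bracket: H₀ sin φ sin δ + cos φ cos δ sin H₀ = 1.0350×-0.95052×0.16459 + 0.31068×0.98636×0.85986 = -0.161922 + 0.263497 = 0.101575.
Q̄ = (S₀/π) × [bracket] = (543/π) × 0.101575 = 17.56 W/m².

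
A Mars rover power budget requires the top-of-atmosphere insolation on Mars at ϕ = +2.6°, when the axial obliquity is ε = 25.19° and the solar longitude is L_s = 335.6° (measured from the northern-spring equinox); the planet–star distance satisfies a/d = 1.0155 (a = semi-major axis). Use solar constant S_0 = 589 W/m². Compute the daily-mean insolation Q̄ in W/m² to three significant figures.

Q̄ ≈ 188 W/m²

Solar declination: sin δ = sin ε · sin L_s = sin 25.19° × sin 335.6° = -0.17583, so δ = -10.127°.
cos h₀ = −tan(+2.6°) tan(-10.127°) = 0.0081, h₀ = 1.5627 rad.
Bracket: h₀ sin ϕ sin δ + cos ϕ cos δ sin h₀ = 1.5627×0.04536×-0.17583 + 0.99897×0.98442×0.99997 = -0.012464 + 0.983377 = 0.970913.
Inverse-square distance factor (a/d)² = 1.0155² = 1.031240.
Q̄ = (S_0/π) × 1.031240 × [bracket] = (589/π) × 1.031240 × 0.970913 = 187.7 W/m².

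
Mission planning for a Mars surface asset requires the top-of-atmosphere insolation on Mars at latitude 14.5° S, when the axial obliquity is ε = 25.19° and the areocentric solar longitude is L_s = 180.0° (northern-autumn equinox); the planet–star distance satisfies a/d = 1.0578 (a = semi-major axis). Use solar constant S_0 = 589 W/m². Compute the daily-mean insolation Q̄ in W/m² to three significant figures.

sin δ = sin 25.19° × sin 180.0° = 0.00000, so δ = +0.000°.
cos h₀ = −tan(-14.5°) tan(+0.000°) = 0.0000, h₀ = 1.5708 rad.
Bracket: h₀ sin ϕ sin δ + cos ϕ cos δ sin h₀ = 1.5708×-0.25038×0.00000 + 0.96815×1.00000×1.00000 = -0.000000 + 0.968150 = 0.968150.
Inverse-square distance factor (a/d)² = 1.0578² = 1.118941.
Q̄ = (S_0/π) × 1.118941 × [bracket] = (589/π) × 1.118941 × 0.968150 = 203.1 W/m².

Q̄ ≈ 203 W/m²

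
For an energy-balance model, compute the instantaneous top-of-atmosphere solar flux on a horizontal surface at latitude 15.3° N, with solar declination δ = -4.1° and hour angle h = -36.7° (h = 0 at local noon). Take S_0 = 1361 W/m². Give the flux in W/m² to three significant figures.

1.02e+03 W/m²

cos θ_z = sin ϕ sin δ + cos ϕ cos δ cos h = -0.018866 + 0.771379 = 0.752513.
Flux = S_0 · cos θ_z = 1361 × 0.752513 = 1024 W/m².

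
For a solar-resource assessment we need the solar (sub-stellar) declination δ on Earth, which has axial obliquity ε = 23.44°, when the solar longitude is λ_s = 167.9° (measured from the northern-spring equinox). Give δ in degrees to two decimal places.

δ = +4.78°

sin δ = sin ε · sin λ_s = sin 23.44° × sin 167.9° = 0.083384.
δ = arcsin(0.083384) = +4.78°.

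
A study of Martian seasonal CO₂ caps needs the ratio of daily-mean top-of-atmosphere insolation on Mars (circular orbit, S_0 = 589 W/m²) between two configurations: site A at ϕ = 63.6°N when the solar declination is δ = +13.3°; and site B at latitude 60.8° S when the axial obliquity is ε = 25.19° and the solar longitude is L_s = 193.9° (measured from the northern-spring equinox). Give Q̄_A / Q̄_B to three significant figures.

— Configuration A (ϕ=+63.6°):
cos h₀ = −tan(+63.6°) tan(+13.300°) = -0.4762, h₀ = 2.0671 rad.
Bracket: h₀ sin ϕ sin δ + cos ϕ cos δ sin h₀ = 2.0671×0.89571×0.23005 + 0.44464×0.97318×0.87933 = 0.425943 + 0.380499 = 0.806442.
Q̄ = (S_0/π) × [bracket] = (589/π) × 0.806442 = 151.20 W/m².
— Configuration B (ϕ=-60.8°):
Solar declination: sin δ = sin ε · sin L_s = sin 25.19° × sin 193.9° = -0.10225, so δ = -5.869°.
cos h₀ = −tan(-60.8°) tan(-5.869°) = -0.1839, h₀ = 1.7558 rad.
Bracket: h₀ sin ϕ sin δ + cos ϕ cos δ sin h₀ = 1.7558×-0.87292×-0.10225 + 0.48786×0.99476×0.98294 = 0.156716 + 0.477024 = 0.633740.
Q̄ = (S_0/π) × [bracket] = (589/π) × 0.633740 = 118.82 W/m².
Ratio Q̄_A / Q̄_B = 151.20 / 118.82 = 1.273.

Q̄_A / Q̄_B ≈ 1.27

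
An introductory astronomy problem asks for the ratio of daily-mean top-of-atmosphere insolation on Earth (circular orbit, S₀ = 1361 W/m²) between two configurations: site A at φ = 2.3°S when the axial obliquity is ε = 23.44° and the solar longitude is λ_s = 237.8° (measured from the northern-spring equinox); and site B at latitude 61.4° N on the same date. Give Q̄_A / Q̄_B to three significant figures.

— Configuration A (φ=-2.3°):
Solar declination: sin δ = sin ε · sin λ_s = sin 23.44° × sin 237.8° = -0.33661, so δ = -19.670°.
cos H₀ = −tan(-2.3°) tan(-19.670°) = -0.0144, H₀ = 1.5852 rad.
Bracket: H₀ sin φ sin δ + cos φ cos δ sin H₀ = 1.5852×-0.04013×-0.33661 + 0.99919×0.94165×0.99990 = 0.021413 + 0.940793 = 0.962206.
Q̄ = (S₀/π) × [bracket] = (1361/π) × 0.962206 = 416.85 W/m².
— Configuration B (φ=+61.4°):
cos H₀ = −tan(+61.4°) tan(-19.670°) = 0.6556, H₀ = 0.8558 rad.
Bracket: H₀ sin φ sin δ + cos φ cos δ sin H₀ = 0.8558×0.87798×-0.33661 + 0.47869×0.94165×0.75508 = -0.252920 + 0.340359 = 0.087439.
Q̄ = (S₀/π) × [bracket] = (1361/π) × 0.087439 = 37.880 W/m².
Ratio Q̄_A / Q̄_B = 416.85 / 37.880 = 11.00.

Q̄_A / Q̄_B ≈ 11.0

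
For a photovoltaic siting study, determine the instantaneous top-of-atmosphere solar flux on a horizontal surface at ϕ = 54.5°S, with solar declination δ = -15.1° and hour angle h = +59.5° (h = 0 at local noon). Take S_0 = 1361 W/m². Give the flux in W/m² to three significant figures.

cos θ_z = sin ϕ sin δ + cos ϕ cos δ cos h = 0.212081 + 0.284553 = 0.496634.
Flux = S_0 · cos θ_z = 1361 × 0.496634 = 675.9 W/m².

676 W/m²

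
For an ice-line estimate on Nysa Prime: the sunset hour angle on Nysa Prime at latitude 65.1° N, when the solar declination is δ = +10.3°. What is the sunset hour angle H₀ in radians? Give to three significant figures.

H₀ = 1.97 rad

cos H₀ = −tan φ · tan δ = −tan(+65.1°) × tan(+10.300°) = -0.3915, so H₀ = 1.9731 rad = 113.05°.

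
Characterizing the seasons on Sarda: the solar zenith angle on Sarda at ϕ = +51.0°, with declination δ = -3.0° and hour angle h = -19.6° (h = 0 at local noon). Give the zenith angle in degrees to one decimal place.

θ_z = 56.5°

cos θ_z = sin ϕ sin δ + cos ϕ cos δ cos h = -0.040673 + 0.592043 = 0.551370.
θ_z = arccos(0.551370) = 56.5°.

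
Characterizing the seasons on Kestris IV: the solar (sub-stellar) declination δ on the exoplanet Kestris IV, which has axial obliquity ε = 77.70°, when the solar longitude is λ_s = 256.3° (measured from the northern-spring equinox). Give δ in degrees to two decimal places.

δ = -71.67°

sin δ = sin ε · sin λ_s = sin 77.70° × sin 256.3° = -0.949248.
δ = arcsin(-0.949248) = -71.67°.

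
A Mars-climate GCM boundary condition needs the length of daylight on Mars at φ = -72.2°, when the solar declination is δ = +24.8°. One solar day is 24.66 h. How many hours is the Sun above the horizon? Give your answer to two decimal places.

cos H₀ = −tan φ · tan δ = 1.4392 ≥ 1, so the Sun never rises (polar night) and H₀ = 0.
Daylight = 2H₀/(2π) × 24.66 h = (0.0000/π) × 24.66 = 0.00 h.

0.00 h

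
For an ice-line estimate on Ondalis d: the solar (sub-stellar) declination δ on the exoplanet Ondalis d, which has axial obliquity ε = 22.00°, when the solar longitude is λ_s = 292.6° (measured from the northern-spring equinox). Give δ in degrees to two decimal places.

δ = -20.23°

sin δ = sin ε · sin λ_s = sin 22.00° × sin 292.6° = -0.345841.
δ = arcsin(-0.345841) = -20.23°.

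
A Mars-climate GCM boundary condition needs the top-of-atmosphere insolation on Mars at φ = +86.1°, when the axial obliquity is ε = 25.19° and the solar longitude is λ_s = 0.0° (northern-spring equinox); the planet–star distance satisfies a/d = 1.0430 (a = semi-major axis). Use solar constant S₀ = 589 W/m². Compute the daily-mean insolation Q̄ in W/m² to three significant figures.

Solar declination: sin δ = sin ε · sin λ_s = sin 25.19° × sin 0.0° = 0.00000, so δ = +0.000°.
cos H₀ = −tan(+86.1°) tan(+0.000°) = -0.0000, H₀ = 1.5708 rad.
Bracket: H₀ sin φ sin δ + cos φ cos δ sin H₀ = 1.5708×0.99768×0.00000 + 0.06802×1.00000×1.00000 = 0.000000 + 0.068020 = 0.068020.
Inverse-square distance factor (a/d)² = 1.0430² = 1.087849.
Q̄ = (S₀/π) × 1.087849 × [bracket] = (589/π) × 1.087849 × 0.068020 = 13.87 W/m².

Q̄ ≈ 13.9 W/m²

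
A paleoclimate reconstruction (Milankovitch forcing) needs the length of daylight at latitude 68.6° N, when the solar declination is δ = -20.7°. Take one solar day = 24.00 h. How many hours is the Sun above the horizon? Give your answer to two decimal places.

2.05 h

cos h₀ = −tan ϕ · tan δ = −tan(+68.6°) × tan(-20.700°) = 0.9642, so h₀ = 0.2684 rad = 15.38°.
Daylight = 2h₀/(2π) × 24.00 h = (0.2684/π) × 24.00 = 2.05 h.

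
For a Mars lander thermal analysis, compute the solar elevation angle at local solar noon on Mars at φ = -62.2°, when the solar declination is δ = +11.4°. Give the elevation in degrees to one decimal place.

16.4°

At local noon the hour angle is zero, so the zenith angle equals |φ − δ| = |-62.2° − (+11.400°)| = 73.600°.
Elevation = 90° − 73.600° = 16.4°.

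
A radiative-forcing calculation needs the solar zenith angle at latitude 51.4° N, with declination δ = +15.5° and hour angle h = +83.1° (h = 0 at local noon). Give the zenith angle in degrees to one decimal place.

cos θ_z = sin ϕ sin δ + cos ϕ cos δ cos h = 0.208852 + 0.072225 = 0.281077.
θ_z = arccos(0.281077) = 73.7°.

θ_z = 73.7°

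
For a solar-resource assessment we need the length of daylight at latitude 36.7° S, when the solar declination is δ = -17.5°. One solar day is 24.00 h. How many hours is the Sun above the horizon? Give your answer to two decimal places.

13.81 h

cos h₀ = −tan ϕ · tan δ = −tan(-36.7°) × tan(-17.500°) = -0.2350, so h₀ = 1.8080 rad = 103.59°.
Daylight = 2h₀/(2π) × 24.00 h = (1.8080/π) × 24.00 = 13.81 h.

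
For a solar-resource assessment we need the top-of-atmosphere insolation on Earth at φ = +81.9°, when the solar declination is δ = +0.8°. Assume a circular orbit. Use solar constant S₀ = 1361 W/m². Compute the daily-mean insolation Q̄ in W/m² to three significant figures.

cos H₀ = −tan(+81.9°) tan(+0.800°) = -0.0981, H₀ = 1.6691 rad.
Bracket: H₀ sin φ sin δ + cos φ cos δ sin H₀ = 1.6691×0.99002×0.01396 + 0.14090×0.99990×0.99518 = 0.023068 + 0.140207 = 0.163275.
Q̄ = (S₀/π) × [bracket] = (1361/π) × 0.163275 = 70.73 W/m².

Q̄ ≈ 70.7 W/m²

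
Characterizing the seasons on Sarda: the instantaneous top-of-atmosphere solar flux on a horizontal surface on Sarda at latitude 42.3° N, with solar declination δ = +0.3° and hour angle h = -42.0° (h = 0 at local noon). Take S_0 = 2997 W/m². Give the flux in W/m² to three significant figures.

cos θ_z = sin ϕ sin δ + cos ϕ cos δ cos h = 0.003524 + 0.549645 = 0.553169.
Flux = S_0 · cos θ_z = 2997 × 0.553169 = 1658 W/m².

1.66e+03 W/m²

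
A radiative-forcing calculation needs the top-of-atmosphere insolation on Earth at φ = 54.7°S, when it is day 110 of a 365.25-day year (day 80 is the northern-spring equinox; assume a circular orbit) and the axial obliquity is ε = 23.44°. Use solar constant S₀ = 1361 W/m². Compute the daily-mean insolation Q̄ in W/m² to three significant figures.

Solar longitude: λ_s = 360° × (110 − 80)/365.25 = 29.569°.
sin δ = sin 23.44° × sin 29.569° = 0.19630, so δ = +11.320°.
cos H₀ = −tan(-54.7°) tan(+11.320°) = 0.2827, H₀ = 1.2841 rad.
Bracket: H₀ sin φ sin δ + cos φ cos δ sin H₀ = 1.2841×-0.81614×0.19630 + 0.57786×0.98054×0.95920 = -0.205723 + 0.543497 = 0.337774.
Q̄ = (S₀/π) × [bracket] = (1361/π) × 0.337774 = 146.3 W/m².

Q̄ ≈ 146 W/m²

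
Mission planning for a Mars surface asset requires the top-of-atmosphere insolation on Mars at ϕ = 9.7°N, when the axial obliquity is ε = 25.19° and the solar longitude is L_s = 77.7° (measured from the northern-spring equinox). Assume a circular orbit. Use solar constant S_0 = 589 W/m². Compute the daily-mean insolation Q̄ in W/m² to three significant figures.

Solar declination: sin δ = sin ε · sin L_s = sin 25.19° × sin 77.7° = 0.41585, so δ = +24.573°.
cos h₀ = −tan(+9.7°) tan(+24.573°) = -0.0782, h₀ = 1.6490 rad.
Bracket: h₀ sin ϕ sin δ + cos ϕ cos δ sin h₀ = 1.6490×0.16849×0.41585 + 0.98570×0.90943×0.99694 = 0.115540 + 0.893682 = 1.009222.
Q̄ = (S_0/π) × [bracket] = (589/π) × 1.009222 = 189.2 W/m².

Q̄ ≈ 189 W/m²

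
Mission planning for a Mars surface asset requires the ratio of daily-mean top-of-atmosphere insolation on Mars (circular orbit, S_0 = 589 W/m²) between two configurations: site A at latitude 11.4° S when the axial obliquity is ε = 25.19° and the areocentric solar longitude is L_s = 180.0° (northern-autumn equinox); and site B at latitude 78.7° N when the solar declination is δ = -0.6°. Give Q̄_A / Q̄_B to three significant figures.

Q̄_A / Q̄_B ≈ 5.44

— Configuration A (ϕ=-11.4°):
sin δ = sin 25.19° × sin 180.0° = 0.00000, so δ = +0.000°.
cos h₀ = −tan(-11.4°) tan(+0.000°) = 0.0000, h₀ = 1.5708 rad.
Bracket: h₀ sin ϕ sin δ + cos ϕ cos δ sin h₀ = 1.5708×-0.19766×0.00000 + 0.98027×1.00000×1.00000 = -0.000000 + 0.980270 = 0.980270.
Q̄ = (S_0/π) × [bracket] = (589/π) × 0.980270 = 183.79 W/m².
— Configuration B (ϕ=+78.7°):
cos h₀ = −tan(+78.7°) tan(-0.600°) = 0.0524, h₀ = 1.5184 rad.
Bracket: h₀ sin ϕ sin δ + cos ϕ cos δ sin h₀ = 1.5184×0.98061×-0.01047 + 0.19595×0.99995×0.99863 = -0.015589 + 0.195672 = 0.180083.
Q̄ = (S_0/π) × [bracket] = (589/π) × 0.180083 = 33.763 W/m².
Ratio Q̄_A / Q̄_B = 183.79 / 33.763 = 5.444.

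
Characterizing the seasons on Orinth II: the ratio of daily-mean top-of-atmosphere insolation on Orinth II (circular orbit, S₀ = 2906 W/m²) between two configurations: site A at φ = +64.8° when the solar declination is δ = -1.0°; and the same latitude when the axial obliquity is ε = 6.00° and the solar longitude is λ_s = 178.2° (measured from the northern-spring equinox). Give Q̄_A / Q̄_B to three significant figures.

Q̄_A / Q̄_B ≈ 0.932

— Configuration A (φ=+64.8°):
cos H₀ = −tan(+64.8°) tan(-1.000°) = 0.0371, H₀ = 1.5337 rad.
Bracket: H₀ sin φ sin δ + cos φ cos δ sin H₀ = 1.5337×0.90483×-0.01745 + 0.42578×0.99985×0.99931 = -0.024216 + 0.425422 = 0.401206.
Q̄ = (S₀/π) × [bracket] = (2906/π) × 0.401206 = 371.12 W/m².
— Configuration B (φ=+64.8°):
Solar declination: sin δ = sin ε · sin λ_s = sin 6.00° × sin 178.2° = 0.00328, so δ = +0.188°.
cos H₀ = −tan(+64.8°) tan(+0.188°) = -0.0070, H₀ = 1.5778 rad.
Bracket: H₀ sin φ sin δ + cos φ cos δ sin H₀ = 1.5778×0.90483×0.00328 + 0.42578×0.99999×0.99998 = 0.004683 + 0.425767 = 0.430450.
Q̄ = (S₀/π) × [bracket] = (2906/π) × 0.430450 = 398.17 W/m².
Ratio Q̄_A / Q̄_B = 371.12 / 398.17 = 0.9321.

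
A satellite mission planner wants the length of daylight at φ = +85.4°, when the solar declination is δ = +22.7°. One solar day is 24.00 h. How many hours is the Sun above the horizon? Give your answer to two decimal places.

24.00 h

Sunrise equation: cos H₀ = −tan φ · tan δ = -5.1991 ≤ −1, so the Sun never sets (polar day) and H₀ = π.
Daylight = 2H₀/(2π) × 24.00 h = (3.1416/π) × 24.00 = 24.00 h.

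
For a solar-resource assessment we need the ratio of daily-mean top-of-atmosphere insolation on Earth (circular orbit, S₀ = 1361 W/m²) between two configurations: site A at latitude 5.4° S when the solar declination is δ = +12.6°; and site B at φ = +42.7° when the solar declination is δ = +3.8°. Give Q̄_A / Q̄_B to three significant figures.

— Configuration A (φ=-5.4°):
cos H₀ = −tan(-5.4°) tan(+12.600°) = 0.0211, H₀ = 1.5497 rad.
Bracket: H₀ sin φ sin δ + cos φ cos δ sin H₀ = 1.5497×-0.09411×0.21814 + 0.99556×0.97592×0.99978 = -0.031814 + 0.971373 = 0.939559.
Q̄ = (S₀/π) × [bracket] = (1361/π) × 0.939559 = 407.04 W/m².
— Configuration B (φ=+42.7°):
cos H₀ = −tan(+42.7°) tan(+3.800°) = -0.0613, H₀ = 1.6321 rad.
Bracket: H₀ sin φ sin δ + cos φ cos δ sin H₀ = 1.6321×0.67816×0.06627 + 0.73491×0.99780×0.99812 = 0.073349 + 0.731915 = 0.805264.
Q̄ = (S₀/π) × [bracket] = (1361/π) × 0.805264 = 348.86 W/m².
Ratio Q̄_A / Q̄_B = 407.04 / 348.86 = 1.167.

Q̄_A / Q̄_B ≈ 1.17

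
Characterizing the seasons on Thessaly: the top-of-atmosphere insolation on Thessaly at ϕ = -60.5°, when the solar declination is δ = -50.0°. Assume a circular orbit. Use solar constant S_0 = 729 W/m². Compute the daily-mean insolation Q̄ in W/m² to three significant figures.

cos h₀ = −tan(-60.5°) tan(-50.000°) = -2.1064 ≤ −1 ⇒ polar day, h₀ = π.
Bracket: h₀ sin ϕ sin δ + cos ϕ cos δ sin h₀ = 3.1416×-0.87036×-0.76604 + 0.49242×0.64279×0.00000 = 2.094601 + 0.000000 = 2.094601.
Q̄ = (S_0/π) × [bracket] = (729/π) × 2.094601 = 486.0 W/m².

Q̄ ≈ 486 W/m²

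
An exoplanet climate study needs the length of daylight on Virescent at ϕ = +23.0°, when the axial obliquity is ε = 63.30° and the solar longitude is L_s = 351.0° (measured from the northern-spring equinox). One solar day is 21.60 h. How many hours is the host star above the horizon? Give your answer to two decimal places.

10.39 h

Solar declination: sin δ = sin ε · sin L_s = sin 63.30° × sin 351.0° = -0.13975, so δ = -8.034°.
cos h₀ = −tan ϕ · tan δ = −tan(+23.0°) × tan(-8.034°) = 0.0599, so h₀ = 1.5109 rad = 86.57°.
Daylight = 2h₀/(2π) × 21.60 h = (1.5109/π) × 21.60 = 10.39 h.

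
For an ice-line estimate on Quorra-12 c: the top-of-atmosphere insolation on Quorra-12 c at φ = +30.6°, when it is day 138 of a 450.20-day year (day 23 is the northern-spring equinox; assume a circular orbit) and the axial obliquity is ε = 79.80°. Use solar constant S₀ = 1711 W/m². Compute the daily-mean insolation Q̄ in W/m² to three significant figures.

Solar longitude: λ_s = 360° × (138 − 23)/450.20 = 91.959°.
sin δ = sin 79.80° × sin 91.959° = 0.98362, so δ = +79.616°.
cos H₀ = −tan(+30.6°) tan(+79.616°) = -3.2272 ≤ −1 ⇒ polar day, H₀ = π.
Bracket: H₀ sin φ sin δ + cos φ cos δ sin H₀ = 3.1416×0.50904×0.98362 + 0.86074×0.18025×0.00000 = 1.573005 + 0.000000 = 1.573005.
Q̄ = (S₀/π) × [bracket] = (1711/π) × 1.573005 = 856.7 W/m².

Q̄ ≈ 857 W/m²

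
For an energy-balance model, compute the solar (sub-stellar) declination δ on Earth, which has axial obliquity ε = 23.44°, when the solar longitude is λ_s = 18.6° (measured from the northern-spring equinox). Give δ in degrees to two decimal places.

δ = +7.29°

sin δ = sin ε · sin λ_s = sin 23.44° × sin 18.6° = 0.126878.
δ = arcsin(0.126878) = +7.29°.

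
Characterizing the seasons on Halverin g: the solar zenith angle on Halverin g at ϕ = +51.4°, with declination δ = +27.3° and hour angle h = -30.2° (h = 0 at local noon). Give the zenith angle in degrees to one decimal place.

cos θ_z = sin ϕ sin δ + cos ϕ cos δ cos h = 0.358444 + 0.479145 = 0.837589.
θ_z = arccos(0.837589) = 33.1°.

θ_z = 33.1°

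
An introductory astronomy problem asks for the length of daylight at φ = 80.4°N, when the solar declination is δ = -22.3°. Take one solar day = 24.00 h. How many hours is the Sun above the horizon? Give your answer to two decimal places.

0.00 h

cos H₀ = −tan φ · tan δ = 2.4248 ≥ 1, so the Sun never rises (polar night) and H₀ = 0.
Daylight = 2H₀/(2π) × 24.00 h = (0.0000/π) × 24.00 = 0.00 h.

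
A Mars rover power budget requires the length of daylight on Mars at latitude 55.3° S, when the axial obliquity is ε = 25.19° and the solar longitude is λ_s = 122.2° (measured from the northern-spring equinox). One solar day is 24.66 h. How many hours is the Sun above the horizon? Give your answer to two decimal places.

Solar declination: sin δ = sin ε · sin λ_s = sin 25.19° × sin 122.2° = 0.36016, so δ = +21.110°.
cos H₀ = −tan φ · tan δ = −tan(-55.3°) × tan(+21.110°) = 0.5576, so H₀ = 0.9794 rad = 56.11°.
Daylight = 2H₀/(2π) × 24.66 h = (0.9794/π) × 24.66 = 7.69 h.

7.69 h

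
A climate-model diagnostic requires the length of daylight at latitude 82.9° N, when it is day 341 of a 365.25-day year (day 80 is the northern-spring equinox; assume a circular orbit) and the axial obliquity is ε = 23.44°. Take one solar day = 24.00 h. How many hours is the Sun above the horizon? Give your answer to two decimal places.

Solar longitude: λ_s = 360° × (341 − 80)/365.25 = 257.248°.
sin δ = sin 23.44° × sin 257.248° = -0.38798, so δ = -22.829°.
cos H₀ = −tan φ · tan δ = 3.3796 ≥ 1, so the Sun never rises (polar night) and H₀ = 0.
Daylight = 2H₀/(2π) × 24.00 h = (0.0000/π) × 24.00 = 0.00 h.

0.00 h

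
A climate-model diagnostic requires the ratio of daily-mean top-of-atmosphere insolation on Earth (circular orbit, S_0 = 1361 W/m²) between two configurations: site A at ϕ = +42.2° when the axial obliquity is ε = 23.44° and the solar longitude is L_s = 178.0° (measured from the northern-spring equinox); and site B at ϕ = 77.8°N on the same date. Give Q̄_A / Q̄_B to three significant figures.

Q̄_A / Q̄_B ≈ 3.24

— Configuration A (ϕ=+42.2°):
Solar declination: sin δ = sin ε · sin L_s = sin 23.44° × sin 178.0° = 0.01388, so δ = +0.795°.
cos h₀ = −tan(+42.2°) tan(+0.795°) = -0.0126, h₀ = 1.5834 rad.
Bracket: h₀ sin ϕ sin δ + cos ϕ cos δ sin h₀ = 1.5834×0.67172×0.01388 + 0.74080×0.99990×0.99992 = 0.014763 + 0.740667 = 0.755430.
Q̄ = (S_0/π) × [bracket] = (1361/π) × 0.755430 = 327.27 W/m².
— Configuration B (ϕ=+77.8°):
cos h₀ = −tan(+77.8°) tan(+0.795°) = -0.0642, h₀ = 1.6351 rad.
Bracket: h₀ sin ϕ sin δ + cos ϕ cos δ sin h₀ = 1.6351×0.97742×0.01388 + 0.21132×0.99990×0.99794 = 0.022183 + 0.210864 = 0.233047.
Q̄ = (S_0/π) × [bracket] = (1361/π) × 0.233047 = 100.96 W/m².
Ratio Q̄_A / Q̄_B = 327.27 / 100.96 = 3.242.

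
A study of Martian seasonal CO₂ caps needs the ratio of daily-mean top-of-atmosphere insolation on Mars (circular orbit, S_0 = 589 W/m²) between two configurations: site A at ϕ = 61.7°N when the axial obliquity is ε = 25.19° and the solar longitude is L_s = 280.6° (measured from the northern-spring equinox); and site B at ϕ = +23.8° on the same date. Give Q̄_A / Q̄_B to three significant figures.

— Configuration A (ϕ=+61.7°):
Solar declination: sin δ = sin ε · sin L_s = sin 25.19° × sin 280.6° = -0.41836, so δ = -24.731°.
cos h₀ = −tan(+61.7°) tan(-24.731°) = 0.8554, h₀ = 0.5444 rad.
Bracket: h₀ sin ϕ sin δ + cos ϕ cos δ sin h₀ = 0.5444×0.88048×-0.41836 + 0.47409×0.90828×0.51791 = -0.200534 + 0.223015 = 0.022481.
Q̄ = (S_0/π) × [bracket] = (589/π) × 0.022481 = 4.2148 W/m².
— Configuration B (ϕ=+23.8°):
cos h₀ = −tan(+23.8°) tan(-24.731°) = 0.2032, h₀ = 1.3662 rad.
Bracket: h₀ sin ϕ sin δ + cos ϕ cos δ sin h₀ = 1.3662×0.40355×-0.41836 + 0.91496×0.90828×0.97915 = -0.230654 + 0.813713 = 0.583059.
Q̄ = (S_0/π) × [bracket] = (589/π) × 0.583059 = 109.31 W/m².
Ratio Q̄_A / Q̄_B = 4.2148 / 109.31 = 0.03856.

Q̄_A / Q̄_B ≈ 0.0386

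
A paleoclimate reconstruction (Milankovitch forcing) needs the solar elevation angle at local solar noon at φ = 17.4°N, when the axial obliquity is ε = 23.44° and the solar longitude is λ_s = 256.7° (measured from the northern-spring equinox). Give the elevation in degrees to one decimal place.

49.8°

Solar declination: sin δ = sin ε · sin λ_s = sin 23.44° × sin 256.7° = -0.38712, so δ = -22.775°.
At local noon the hour angle is zero, so the zenith angle equals |φ − δ| = |+17.4° − (-22.775°)| = 40.175°.
Elevation = 90° − 40.175° = 49.8°.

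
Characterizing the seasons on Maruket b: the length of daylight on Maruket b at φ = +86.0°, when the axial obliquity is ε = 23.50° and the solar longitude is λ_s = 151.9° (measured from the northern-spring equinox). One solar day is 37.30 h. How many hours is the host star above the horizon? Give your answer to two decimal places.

Solar declination: sin δ = sin ε · sin λ_s = sin 23.50° × sin 151.9° = 0.18782, so δ = +10.825°.
Sunrise equation: cos H₀ = −tan φ · tan δ = -2.7346 ≤ −1, so the host star never sets (polar day) and H₀ = π.
Daylight = 2H₀/(2π) × 37.30 h = (3.1416/π) × 37.30 = 37.30 h.

37.30 h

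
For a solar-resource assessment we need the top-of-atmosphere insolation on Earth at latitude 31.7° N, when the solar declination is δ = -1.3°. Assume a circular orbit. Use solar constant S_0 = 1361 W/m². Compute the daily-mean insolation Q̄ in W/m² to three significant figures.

cos h₀ = −tan(+31.7°) tan(-1.300°) = 0.0140, h₀ = 1.5568 rad.
Bracket: h₀ sin ϕ sin δ + cos ϕ cos δ sin h₀ = 1.5568×0.52547×-0.02269 + 0.85081×0.99974×0.99990 = -0.018562 + 0.850504 = 0.831942.
Q̄ = (S_0/π) × [bracket] = (1361/π) × 0.831942 = 360.4 W/m².

Q̄ ≈ 360 W/m²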